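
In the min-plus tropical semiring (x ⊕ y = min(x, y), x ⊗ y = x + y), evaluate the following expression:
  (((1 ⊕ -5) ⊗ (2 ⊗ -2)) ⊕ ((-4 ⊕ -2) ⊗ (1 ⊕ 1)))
(((1 ⊕ -5) ⊗ (2 ⊗ -2)) ⊕ ((-4 ⊕ -2) ⊗ (1 ⊕ 1))) = -5

Expand innermost to outermost. Recall ⊕ takes the minimum of its arguments and ⊗ takes their sum. Working out the expression (((1 ⊕ -5) ⊗ (2 ⊗ -2)) ⊕ ((-4 ⊕ -2) ⊗ (1 ⊕ 1))) gives -5.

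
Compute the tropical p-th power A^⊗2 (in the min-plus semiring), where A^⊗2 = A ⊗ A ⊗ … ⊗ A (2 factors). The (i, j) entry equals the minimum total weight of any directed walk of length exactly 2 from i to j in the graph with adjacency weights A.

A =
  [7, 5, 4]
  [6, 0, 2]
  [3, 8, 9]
A^⊗2 =
  [7, 5, 7]
  [5, 0, 2]
  [10, 8, 7]

Each entry (A^⊗2)_ij equals the minimum over all length-2 walks i = v_0 → v_1 → … → v_2 = j of Σ_t A[v_t][v_{t+1}]. For example, for (i, j) = (0, 2) we minimise over 3 possible intermediate vertex sequences; the minimum is 7, attained along the walk 0 → 1 → 2.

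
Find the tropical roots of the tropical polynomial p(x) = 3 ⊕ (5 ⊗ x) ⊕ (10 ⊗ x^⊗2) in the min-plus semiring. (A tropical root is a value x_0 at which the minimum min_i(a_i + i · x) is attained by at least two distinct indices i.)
Roots: {-5, -2}

Each tropical root is a break point of the lower envelope of the lines y = a_i + i · x (there are 3 lines, with slopes 0, 1, ..., 2). Only the lines that attain the minimum somewhere contribute to roots; other lines are dominated. Here the surviving (envelope) indices are i = 2, i = 1, i = 0.
Intersections between consecutive envelope lines give the roots: for adjacent envelope indices i < j the intersection is x = (a_i − a_j) / (j − i). Reading off the sorted break points: {-5, -2}.
Verification: at each break x_0, at least two indices attain the minimum of min_i(a_i + i · x_0).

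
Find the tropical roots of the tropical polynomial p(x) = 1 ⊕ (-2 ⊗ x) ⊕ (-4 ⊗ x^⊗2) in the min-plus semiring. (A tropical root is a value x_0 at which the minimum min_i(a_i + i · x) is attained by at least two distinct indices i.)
Roots: {2, 3}

Each tropical root is a break point of the lower envelope of the lines y = a_i + i · x (there are 3 lines, with slopes 0, 1, ..., 2). Only the lines that attain the minimum somewhere contribute to roots; other lines are dominated. Here the surviving (envelope) indices are i = 2, i = 1, i = 0.
Intersections between consecutive envelope lines give the roots: for adjacent envelope indices i < j the intersection is x = (a_i − a_j) / (j − i). Reading off the sorted break points: {2, 3}.
Verification: at each break x_0, at least two indices attain the minimum of min_i(a_i + i · x_0).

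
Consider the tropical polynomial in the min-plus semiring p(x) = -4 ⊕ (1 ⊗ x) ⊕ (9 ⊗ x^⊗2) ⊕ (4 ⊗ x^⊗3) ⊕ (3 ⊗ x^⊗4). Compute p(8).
p(8) = -4

A tropical monomial a ⊗ x^⊗i evaluates to a + i · x. Evaluating each term at x = 8:
  Term 0 contributes -4 + 0 · 8 = -4
  Term 1 contributes 1 + 1 · 8 = 9
  Term 2 contributes 9 + 2 · 8 = 25
  Term 3 contributes 4 + 3 · 8 = 28
  Term 4 contributes 3 + 4 · 8 = 35
p(8) = ⊕ of these = min[-4, 9, 25, 28, 35] = -4.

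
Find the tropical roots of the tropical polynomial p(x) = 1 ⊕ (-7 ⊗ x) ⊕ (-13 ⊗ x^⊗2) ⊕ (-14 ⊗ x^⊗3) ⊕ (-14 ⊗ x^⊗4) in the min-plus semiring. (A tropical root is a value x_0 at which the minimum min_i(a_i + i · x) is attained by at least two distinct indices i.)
Roots: {0, 1, 6, 8}

Each tropical root is a break point of the lower envelope of the lines y = a_i + i · x (there are 5 lines, with slopes 0, 1, ..., 4). Only the lines that attain the minimum somewhere contribute to roots; other lines are dominated. Here the surviving (envelope) indices are i = 4, i = 3, i = 2, i = 1, i = 0.
Intersections between consecutive envelope lines give the roots: for adjacent envelope indices i < j the intersection is x = (a_i − a_j) / (j − i). Reading off the sorted break points: {0, 1, 6, 8}.
Verification: at each break x_0, at least two indices attain the minimum of min_i(a_i + i · x_0).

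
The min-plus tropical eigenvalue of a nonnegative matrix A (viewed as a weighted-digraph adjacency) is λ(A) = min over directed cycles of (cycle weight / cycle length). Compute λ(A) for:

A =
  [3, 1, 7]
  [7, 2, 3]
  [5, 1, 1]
λ(A) = 1

Enumerate directed cycles and compute their means (weight / length). Sample:
  cycle 0 → 0: weight = 3, length = 1, mean = 3/1 ≈ 3.000
  cycle 1 → 1: weight = 2, length = 1, mean = 2/1 ≈ 2.000
  cycle 2 → 2: weight = 1, length = 1, mean = 1/1 ≈ 1.000
  cycle 0 → 1 → 0: weight = 8, length = 2, mean = 8/2 ≈ 4.000
  cycle 0 → 2 → 0: weight = 12, length = 2, mean = 12/2 ≈ 6.000
  cycle 1 → 0 → 1: weight = 8, length = 2, mean = 8/2 ≈ 4.000
Minimum mean = 1.000, attained e.g. along the cycle 2 → 2 with weight 1 and length 1. So λ(A) = 1/1 = 1.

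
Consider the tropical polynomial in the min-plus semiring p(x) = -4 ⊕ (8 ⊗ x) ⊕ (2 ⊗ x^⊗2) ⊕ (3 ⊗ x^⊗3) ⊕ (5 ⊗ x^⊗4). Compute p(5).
p(5) = -4

A tropical monomial a ⊗ x^⊗i evaluates to a + i · x. Evaluating each term at x = 5:
  Term 0 contributes -4 + 0 · 5 = -4
  Term 1 contributes 8 + 1 · 5 = 13
  Term 2 contributes 2 + 2 · 5 = 12
  Term 3 contributes 3 + 3 · 5 = 18
  Term 4 contributes 5 + 4 · 5 = 25
p(5) = ⊕ of these = min[-4, 13, 12, 18, 25] = -4.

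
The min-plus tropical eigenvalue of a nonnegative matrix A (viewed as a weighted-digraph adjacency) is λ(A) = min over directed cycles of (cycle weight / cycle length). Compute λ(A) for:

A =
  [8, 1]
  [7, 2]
λ(A) = 2

Enumerate directed cycles and compute their means (weight / length). Sample:
  cycle 0 → 0: weight = 8, length = 1, mean = 8/1 ≈ 8.000
  cycle 1 → 1: weight = 2, length = 1, mean = 2/1 ≈ 2.000
  cycle 0 → 1 → 0: weight = 8, length = 2, mean = 8/2 ≈ 4.000
  cycle 1 → 0 → 1: weight = 8, length = 2, mean = 8/2 ≈ 4.000
Minimum mean = 2.000, attained e.g. along the cycle 1 → 1 with weight 2 and length 1. So λ(A) = 2/1 = 2.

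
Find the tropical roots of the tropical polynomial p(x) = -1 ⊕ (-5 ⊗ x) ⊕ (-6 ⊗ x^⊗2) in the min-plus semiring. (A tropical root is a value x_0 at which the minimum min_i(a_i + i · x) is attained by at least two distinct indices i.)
Roots: {1, 4}

Each tropical root is a break point of the lower envelope of the lines y = a_i + i · x (there are 3 lines, with slopes 0, 1, ..., 2). Only the lines that attain the minimum somewhere contribute to roots; other lines are dominated. Here the surviving (envelope) indices are i = 2, i = 1, i = 0.
Intersections between consecutive envelope lines give the roots: for adjacent envelope indices i < j the intersection is x = (a_i − a_j) / (j − i). Reading off the sorted break points: {1, 4}.
Verification: at each break x_0, at least two indices attain the minimum of min_i(a_i + i · x_0).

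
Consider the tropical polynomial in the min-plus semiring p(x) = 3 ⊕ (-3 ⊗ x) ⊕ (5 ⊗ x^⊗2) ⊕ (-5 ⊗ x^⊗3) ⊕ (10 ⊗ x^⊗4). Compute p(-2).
p(-2) = -11

A tropical monomial a ⊗ x^⊗i evaluates to a + i · x. Evaluating each term at x = -2:
  Term 0 contributes 3 + 0 · -2 = 3
  Term 1 contributes -3 + 1 · -2 = -5
  Term 2 contributes 5 + 2 · -2 = 1
  Term 3 contributes -5 + 3 · -2 = -11
  Term 4 contributes 10 + 4 · -2 = 2
p(-2) = ⊕ of these = min[3, -5, 1, -11, 2] = -11.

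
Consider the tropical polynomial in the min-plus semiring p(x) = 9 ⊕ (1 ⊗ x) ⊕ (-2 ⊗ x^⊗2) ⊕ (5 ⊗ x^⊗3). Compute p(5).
p(5) = 6

A tropical monomial a ⊗ x^⊗i evaluates to a + i · x. Evaluating each term at x = 5:
  Term 0 contributes 9 + 0 · 5 = 9
  Term 1 contributes 1 + 1 · 5 = 6
  Term 2 contributes -2 + 2 · 5 = 8
  Term 3 contributes 5 + 3 · 5 = 20
p(5) = ⊕ of these = min[9, 6, 8, 20] = 6.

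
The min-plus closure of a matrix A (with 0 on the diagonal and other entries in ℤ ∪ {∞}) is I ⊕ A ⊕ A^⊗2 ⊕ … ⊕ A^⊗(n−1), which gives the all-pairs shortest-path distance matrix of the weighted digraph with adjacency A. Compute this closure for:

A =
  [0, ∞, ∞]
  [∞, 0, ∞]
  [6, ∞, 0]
Closure =
  [0, ∞, ∞]
  [∞, 0, ∞]
  [6, ∞, 0]

This is the Floyd-Warshall all-pairs shortest-path computation. For each intermediate vertex k = 0, 1, …, 2, update dist[i][j] ← min(dist[i][j], dist[i][k] + dist[k][j]). The final matrix gives, for each (i, j), the minimum total weight of any directed path from i to j (possibly empty when i = j).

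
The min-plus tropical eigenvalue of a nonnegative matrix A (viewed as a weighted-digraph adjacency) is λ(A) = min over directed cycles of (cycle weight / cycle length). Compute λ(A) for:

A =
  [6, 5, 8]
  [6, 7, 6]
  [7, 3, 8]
λ(A) = 9/2

Enumerate directed cycles and compute their means (weight / length). Sample:
  cycle 0 → 0: weight = 6, length = 1, mean = 6/1 ≈ 6.000
  cycle 1 → 1: weight = 7, length = 1, mean = 7/1 ≈ 7.000
  cycle 2 → 2: weight = 8, length = 1, mean = 8/1 ≈ 8.000
  cycle 0 → 1 → 0: weight = 11, length = 2, mean = 11/2 ≈ 5.500
  cycle 0 → 2 → 0: weight = 15, length = 2, mean = 15/2 ≈ 7.500
  cycle 1 → 0 → 1: weight = 11, length = 2, mean = 11/2 ≈ 5.500
Minimum mean = 4.500, attained e.g. along the cycle 1 → 2 → 1 with weight 9 and length 2. So λ(A) = 9/2 = 9/2.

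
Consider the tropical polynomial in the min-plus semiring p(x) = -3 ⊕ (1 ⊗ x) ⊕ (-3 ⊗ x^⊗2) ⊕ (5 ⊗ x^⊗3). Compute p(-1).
p(-1) = -5

A tropical monomial a ⊗ x^⊗i evaluates to a + i · x. Evaluating each term at x = -1:
  Term 0 contributes -3 + 0 · -1 = -3
  Term 1 contributes 1 + 1 · -1 = 0
  Term 2 contributes -3 + 2 · -1 = -5
  Term 3 contributes 5 + 3 · -1 = 2
p(-1) = ⊕ of these = min[-3, 0, -5, 2] = -5.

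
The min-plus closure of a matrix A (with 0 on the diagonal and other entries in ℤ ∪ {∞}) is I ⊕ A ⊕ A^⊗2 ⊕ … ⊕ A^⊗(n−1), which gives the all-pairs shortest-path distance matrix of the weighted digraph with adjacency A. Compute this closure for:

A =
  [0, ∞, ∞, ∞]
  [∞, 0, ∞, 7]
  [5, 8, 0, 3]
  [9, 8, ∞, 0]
Closure =
  [0, ∞, ∞, ∞]
  [16, 0, ∞, 7]
  [5, 8, 0, 3]
  [9, 8, ∞, 0]

This is the Floyd-Warshall all-pairs shortest-path computation. For each intermediate vertex k = 0, 1, …, 3, update dist[i][j] ← min(dist[i][j], dist[i][k] + dist[k][j]). The final matrix gives, for each (i, j), the minimum total weight of any directed path from i to j (possibly empty when i = j).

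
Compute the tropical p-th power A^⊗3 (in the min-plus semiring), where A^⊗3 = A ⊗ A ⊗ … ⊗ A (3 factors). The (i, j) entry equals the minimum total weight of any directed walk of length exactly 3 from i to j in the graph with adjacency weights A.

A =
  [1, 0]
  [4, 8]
A^⊗3 =
  [3, 2]
  [6, 5]

Each entry (A^⊗3)_ij equals the minimum over all length-3 walks i = v_0 → v_1 → … → v_3 = j of Σ_t A[v_t][v_{t+1}]. For example, for (i, j) = (0, 1) we minimise over 4 possible intermediate vertex sequences; the minimum is 2, attained along the walk 0 → 0 → 0 → 1.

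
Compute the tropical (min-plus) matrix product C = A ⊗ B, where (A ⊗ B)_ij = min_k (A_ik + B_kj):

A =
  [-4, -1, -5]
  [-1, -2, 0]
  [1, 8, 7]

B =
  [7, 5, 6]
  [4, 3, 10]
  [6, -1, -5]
A ⊗ B =
  [1, -6, -10]
  [2, -1, -5]
  [8, 6, 2]

Apply the min-plus product entry-by-entry:
  C[0][0] = min over k of (A[0][0] + B[0][0] = -4 + 7 = 3, A[0][1] + B[1][0] = -1 + 4 = 3, A[0][2] + B[2][0] = -5 + 6 = 1) = 1 (attained at k = 2)
  C[0][1] = min over k of (A[0][0] + B[0][1] = -4 + 5 = 1, A[0][1] + B[1][1] = -1 + 3 = 2, A[0][2] + B[2][1] = -5 + -1 = -6) = -6 (attained at k = 2)
  C[0][2] = min over k of (A[0][0] + B[0][2] = -4 + 6 = 2, A[0][1] + B[1][2] = -1 + 10 = 9, A[0][2] + B[2][2] = -5 + -5 = -10) = -10 (attained at k = 2)
  C[1][0] = min over k of (A[1][0] + B[0][0] = -1 + 7 = 6, A[1][1] + B[1][0] = -2 + 4 = 2, A[1][2] + B[2][0] = 0 + 6 = 6) = 2 (attained at k = 1)
  C[1][1] = min over k of (A[1][0] + B[0][1] = -1 + 5 = 4, A[1][1] + B[1][1] = -2 + 3 = 1, A[1][2] + B[2][1] = 0 + -1 = -1) = -1 (attained at k = 2)
  C[1][2] = min over k of (A[1][0] + B[0][2] = -1 + 6 = 5, A[1][1] + B[1][2] = -2 + 10 = 8, A[1][2] + B[2][2] = 0 + -5 = -5) = -5 (attained at k = 2)
  C[2][0] = min over k of (A[2][0] + B[0][0] = 1 + 7 = 8, A[2][1] + B[1][0] = 8 + 4 = 12, A[2][2] + B[2][0] = 7 + 6 = 13) = 8 (attained at k = 0)
  C[2][1] = min over k of (A[2][0] + B[0][1] = 1 + 5 = 6, A[2][1] + B[1][1] = 8 + 3 = 11, A[2][2] + B[2][1] = 7 + -1 = 6) = 6 (attained at k = 0)
  C[2][2] = min over k of (A[2][0] + B[0][2] = 1 + 6 = 7, A[2][1] + B[1][2] = 8 + 10 = 18, A[2][2] + B[2][2] = 7 + -5 = 2) = 2 (attained at k = 2)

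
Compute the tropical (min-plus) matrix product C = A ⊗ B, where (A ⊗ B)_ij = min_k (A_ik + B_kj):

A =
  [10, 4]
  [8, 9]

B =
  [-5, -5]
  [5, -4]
A ⊗ B =
  [5, 0]
  [3, 3]

Apply the min-plus product entry-by-entry:
  C[0][0] = min over k of (A[0][0] + B[0][0] = 10 + -5 = 5, A[0][1] + B[1][0] = 4 + 5 = 9) = 5 (attained at k = 0)
  C[0][1] = min over k of (A[0][0] + B[0][1] = 10 + -5 = 5, A[0][1] + B[1][1] = 4 + -4 = 0) = 0 (attained at k = 1)
  C[1][0] = min over k of (A[1][0] + B[0][0] = 8 + -5 = 3, A[1][1] + B[1][0] = 9 + 5 = 14) = 3 (attained at k = 0)
  C[1][1] = min over k of (A[1][0] + B[0][1] = 8 + -5 = 3, A[1][1] + B[1][1] = 9 + -4 = 5) = 3 (attained at k = 0)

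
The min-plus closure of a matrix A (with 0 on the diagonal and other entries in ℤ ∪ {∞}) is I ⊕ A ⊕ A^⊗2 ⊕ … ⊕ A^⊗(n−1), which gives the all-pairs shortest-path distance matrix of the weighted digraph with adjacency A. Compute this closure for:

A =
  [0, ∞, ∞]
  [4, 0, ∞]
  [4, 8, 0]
Closure =
  [0, ∞, ∞]
  [4, 0, ∞]
  [4, 8, 0]

This is the Floyd-Warshall all-pairs shortest-path computation. For each intermediate vertex k = 0, 1, …, 2, update dist[i][j] ← min(dist[i][j], dist[i][k] + dist[k][j]). The final matrix gives, for each (i, j), the minimum total weight of any directed path from i to j (possibly empty when i = j).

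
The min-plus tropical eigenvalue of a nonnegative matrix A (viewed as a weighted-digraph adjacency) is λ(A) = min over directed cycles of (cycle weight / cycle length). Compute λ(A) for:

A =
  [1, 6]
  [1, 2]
λ(A) = 1

Enumerate directed cycles and compute their means (weight / length). Sample:
  cycle 0 → 0: weight = 1, length = 1, mean = 1/1 ≈ 1.000
  cycle 1 → 1: weight = 2, length = 1, mean = 2/1 ≈ 2.000
  cycle 0 → 1 → 0: weight = 7, length = 2, mean = 7/2 ≈ 3.500
  cycle 1 → 0 → 1: weight = 7, length = 2, mean = 7/2 ≈ 3.500
Minimum mean = 1.000, attained e.g. along the cycle 0 → 0 with weight 1 and length 1. So λ(A) = 1/1 = 1.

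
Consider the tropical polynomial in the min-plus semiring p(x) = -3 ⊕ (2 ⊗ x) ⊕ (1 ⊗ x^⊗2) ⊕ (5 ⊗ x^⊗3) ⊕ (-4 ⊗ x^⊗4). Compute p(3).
p(3) = -3

A tropical monomial a ⊗ x^⊗i evaluates to a + i · x. Evaluating each term at x = 3:
  Term 0 contributes -3 + 0 · 3 = -3
  Term 1 contributes 2 + 1 · 3 = 5
  Term 2 contributes 1 + 2 · 3 = 7
  Term 3 contributes 5 + 3 · 3 = 14
  Term 4 contributes -4 + 4 · 3 = 8
p(3) = ⊕ of these = min[-3, 5, 7, 14, 8] = -3.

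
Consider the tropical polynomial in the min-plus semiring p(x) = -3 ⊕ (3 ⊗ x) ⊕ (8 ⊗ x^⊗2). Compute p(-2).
p(-2) = -3

A tropical monomial a ⊗ x^⊗i evaluates to a + i · x. Evaluating each term at x = -2:
  Term 0 contributes -3 + 0 · -2 = -3
  Term 1 contributes 3 + 1 · -2 = 1
  Term 2 contributes 8 + 2 · -2 = 4
p(-2) = ⊕ of these = min[-3, 1, 4] = -3.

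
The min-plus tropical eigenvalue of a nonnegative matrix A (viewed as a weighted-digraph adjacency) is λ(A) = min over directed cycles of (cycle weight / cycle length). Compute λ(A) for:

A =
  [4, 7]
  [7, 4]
λ(A) = 4

Enumerate directed cycles and compute their means (weight / length). Sample:
  cycle 0 → 0: weight = 4, length = 1, mean = 4/1 ≈ 4.000
  cycle 1 → 1: weight = 4, length = 1, mean = 4/1 ≈ 4.000
  cycle 0 → 1 → 0: weight = 14, length = 2, mean = 14/2 ≈ 7.000
  cycle 1 → 0 → 1: weight = 14, length = 2, mean = 14/2 ≈ 7.000
Minimum mean = 4.000, attained e.g. along the cycle 0 → 0 with weight 4 and length 1. So λ(A) = 4/1 = 4.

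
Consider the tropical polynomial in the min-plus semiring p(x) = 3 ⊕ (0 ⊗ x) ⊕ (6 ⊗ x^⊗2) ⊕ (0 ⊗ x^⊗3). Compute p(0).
p(0) = 0

A tropical monomial a ⊗ x^⊗i evaluates to a + i · x. Evaluating each term at x = 0:
  Term 0 contributes 3 + 0 · 0 = 3
  Term 1 contributes 0 + 1 · 0 = 0
  Term 2 contributes 6 + 2 · 0 = 6
  Term 3 contributes 0 + 3 · 0 = 0
p(0) = ⊕ of these = min[3, 0, 6, 0] = 0.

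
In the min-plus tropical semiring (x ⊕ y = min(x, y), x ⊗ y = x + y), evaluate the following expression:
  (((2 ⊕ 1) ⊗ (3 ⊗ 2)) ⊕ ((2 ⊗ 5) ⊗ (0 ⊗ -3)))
(((2 ⊕ 1) ⊗ (3 ⊗ 2)) ⊕ ((2 ⊗ 5) ⊗ (0 ⊗ -3))) = 4

Expand innermost to outermost. Recall ⊕ takes the minimum of its arguments and ⊗ takes their sum. Working out the expression (((2 ⊕ 1) ⊗ (3 ⊗ 2)) ⊕ ((2 ⊗ 5) ⊗ (0 ⊗ -3))) gives 4.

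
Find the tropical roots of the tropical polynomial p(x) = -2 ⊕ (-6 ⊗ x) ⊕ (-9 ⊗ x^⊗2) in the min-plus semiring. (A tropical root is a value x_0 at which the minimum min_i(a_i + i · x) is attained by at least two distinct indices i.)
Roots: {3, 4}

Each tropical root is a break point of the lower envelope of the lines y = a_i + i · x (there are 3 lines, with slopes 0, 1, ..., 2). Only the lines that attain the minimum somewhere contribute to roots; other lines are dominated. Here the surviving (envelope) indices are i = 2, i = 1, i = 0.
Intersections between consecutive envelope lines give the roots: for adjacent envelope indices i < j the intersection is x = (a_i − a_j) / (j − i). Reading off the sorted break points: {3, 4}.
Verification: at each break x_0, at least two indices attain the minimum of min_i(a_i + i · x_0).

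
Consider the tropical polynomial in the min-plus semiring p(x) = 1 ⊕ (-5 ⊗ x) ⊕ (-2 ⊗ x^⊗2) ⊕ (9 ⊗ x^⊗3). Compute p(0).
p(0) = -5

A tropical monomial a ⊗ x^⊗i evaluates to a + i · x. Evaluating each term at x = 0:
  Term 0 contributes 1 + 0 · 0 = 1
  Term 1 contributes -5 + 1 · 0 = -5
  Term 2 contributes -2 + 2 · 0 = -2
  Term 3 contributes 9 + 3 · 0 = 9
p(0) = ⊕ of these = min[1, -5, -2, 9] = -5.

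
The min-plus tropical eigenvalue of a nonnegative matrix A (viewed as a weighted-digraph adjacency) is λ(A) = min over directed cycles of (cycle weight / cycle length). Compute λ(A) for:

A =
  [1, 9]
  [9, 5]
λ(A) = 1

Enumerate directed cycles and compute their means (weight / length). Sample:
  cycle 0 → 0: weight = 1, length = 1, mean = 1/1 ≈ 1.000
  cycle 1 → 1: weight = 5, length = 1, mean = 5/1 ≈ 5.000
  cycle 0 → 1 → 0: weight = 18, length = 2, mean = 18/2 ≈ 9.000
  cycle 1 → 0 → 1: weight = 18, length = 2, mean = 18/2 ≈ 9.000
Minimum mean = 1.000, attained e.g. along the cycle 0 → 0 with weight 1 and length 1. So λ(A) = 1/1 = 1.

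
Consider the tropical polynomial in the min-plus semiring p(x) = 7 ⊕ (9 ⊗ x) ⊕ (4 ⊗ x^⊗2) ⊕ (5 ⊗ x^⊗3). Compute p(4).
p(4) = 7

A tropical monomial a ⊗ x^⊗i evaluates to a + i · x. Evaluating each term at x = 4:
  Term 0 contributes 7 + 0 · 4 = 7
  Term 1 contributes 9 + 1 · 4 = 13
  Term 2 contributes 4 + 2 · 4 = 12
  Term 3 contributes 5 + 3 · 4 = 17
p(4) = ⊕ of these = min[7, 13, 12, 17] = 7.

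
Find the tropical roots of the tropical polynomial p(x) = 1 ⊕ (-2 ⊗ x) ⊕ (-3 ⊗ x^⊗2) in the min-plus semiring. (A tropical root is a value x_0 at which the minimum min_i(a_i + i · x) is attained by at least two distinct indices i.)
Roots: {1, 3}

Each tropical root is a break point of the lower envelope of the lines y = a_i + i · x (there are 3 lines, with slopes 0, 1, ..., 2). Only the lines that attain the minimum somewhere contribute to roots; other lines are dominated. Here the surviving (envelope) indices are i = 2, i = 1, i = 0.
Intersections between consecutive envelope lines give the roots: for adjacent envelope indices i < j the intersection is x = (a_i − a_j) / (j − i). Reading off the sorted break points: {1, 3}.
Verification: at each break x_0, at least two indices attain the minimum of min_i(a_i + i · x_0).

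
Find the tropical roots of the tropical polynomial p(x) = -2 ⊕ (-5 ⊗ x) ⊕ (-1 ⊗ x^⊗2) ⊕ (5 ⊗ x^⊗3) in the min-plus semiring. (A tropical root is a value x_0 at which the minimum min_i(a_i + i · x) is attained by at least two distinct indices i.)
Roots: {-6, -4, 3}

Each tropical root is a break point of the lower envelope of the lines y = a_i + i · x (there are 4 lines, with slopes 0, 1, ..., 3). Only the lines that attain the minimum somewhere contribute to roots; other lines are dominated. Here the surviving (envelope) indices are i = 3, i = 2, i = 1, i = 0.
Intersections between consecutive envelope lines give the roots: for adjacent envelope indices i < j the intersection is x = (a_i − a_j) / (j − i). Reading off the sorted break points: {-6, -4, 3}.
Verification: at each break x_0, at least two indices attain the minimum of min_i(a_i + i · x_0).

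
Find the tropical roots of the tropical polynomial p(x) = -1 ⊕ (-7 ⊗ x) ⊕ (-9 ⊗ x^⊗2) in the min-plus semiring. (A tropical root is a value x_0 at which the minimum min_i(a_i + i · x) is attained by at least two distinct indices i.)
Roots: {2, 6}

Each tropical root is a break point of the lower envelope of the lines y = a_i + i · x (there are 3 lines, with slopes 0, 1, ..., 2). Only the lines that attain the minimum somewhere contribute to roots; other lines are dominated. Here the surviving (envelope) indices are i = 2, i = 1, i = 0.
Intersections between consecutive envelope lines give the roots: for adjacent envelope indices i < j the intersection is x = (a_i − a_j) / (j − i). Reading off the sorted break points: {2, 6}.
Verification: at each break x_0, at least two indices attain the minimum of min_i(a_i + i · x_0).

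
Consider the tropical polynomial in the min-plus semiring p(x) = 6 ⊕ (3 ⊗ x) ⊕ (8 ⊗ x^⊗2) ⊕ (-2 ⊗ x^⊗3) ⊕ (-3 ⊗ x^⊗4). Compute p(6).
p(6) = 6

A tropical monomial a ⊗ x^⊗i evaluates to a + i · x. Evaluating each term at x = 6:
  Term 0 contributes 6 + 0 · 6 = 6
  Term 1 contributes 3 + 1 · 6 = 9
  Term 2 contributes 8 + 2 · 6 = 20
  Term 3 contributes -2 + 3 · 6 = 16
  Term 4 contributes -3 + 4 · 6 = 21
p(6) = ⊕ of these = min[6, 9, 20, 16, 21] = 6.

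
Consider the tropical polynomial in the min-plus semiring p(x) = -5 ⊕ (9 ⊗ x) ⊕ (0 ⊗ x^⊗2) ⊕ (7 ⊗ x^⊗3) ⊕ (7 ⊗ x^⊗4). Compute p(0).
p(0) = -5

A tropical monomial a ⊗ x^⊗i evaluates to a + i · x. Evaluating each term at x = 0:
  Term 0 contributes -5 + 0 · 0 = -5
  Term 1 contributes 9 + 1 · 0 = 9
  Term 2 contributes 0 + 2 · 0 = 0
  Term 3 contributes 7 + 3 · 0 = 7
  Term 4 contributes 7 + 4 · 0 = 7
p(0) = ⊕ of these = min[-5, 9, 0, 7, 7] = -5.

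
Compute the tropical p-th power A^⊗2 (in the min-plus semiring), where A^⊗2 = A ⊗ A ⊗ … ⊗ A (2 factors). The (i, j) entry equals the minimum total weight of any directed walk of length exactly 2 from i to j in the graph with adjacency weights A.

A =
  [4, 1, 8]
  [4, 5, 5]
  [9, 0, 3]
A^⊗2 =
  [5, 5, 6]
  [8, 5, 8]
  [4, 3, 5]

Each entry (A^⊗2)_ij equals the minimum over all length-2 walks i = v_0 → v_1 → … → v_2 = j of Σ_t A[v_t][v_{t+1}]. For example, for (i, j) = (0, 2) we minimise over 3 possible intermediate vertex sequences; the minimum is 6, attained along the walk 0 → 1 → 2.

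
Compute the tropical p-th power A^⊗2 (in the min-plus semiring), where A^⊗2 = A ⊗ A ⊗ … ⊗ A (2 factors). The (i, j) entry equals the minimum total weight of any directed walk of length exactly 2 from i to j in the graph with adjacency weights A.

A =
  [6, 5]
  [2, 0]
A^⊗2 =
  [7, 5]
  [2, 0]

Each entry (A^⊗2)_ij equals the minimum over all length-2 walks i = v_0 → v_1 → … → v_2 = j of Σ_t A[v_t][v_{t+1}]. For example, for (i, j) = (0, 1) we minimise over 2 possible intermediate vertex sequences; the minimum is 5, attained along the walk 0 → 1 → 1.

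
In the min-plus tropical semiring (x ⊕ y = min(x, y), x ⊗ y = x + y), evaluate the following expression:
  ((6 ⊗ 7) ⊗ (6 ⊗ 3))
((6 ⊗ 7) ⊗ (6 ⊗ 3)) = 22

Expand innermost to outermost. Recall ⊕ takes the minimum of its arguments and ⊗ takes their sum. Working out the expression ((6 ⊗ 7) ⊗ (6 ⊗ 3)) gives 22.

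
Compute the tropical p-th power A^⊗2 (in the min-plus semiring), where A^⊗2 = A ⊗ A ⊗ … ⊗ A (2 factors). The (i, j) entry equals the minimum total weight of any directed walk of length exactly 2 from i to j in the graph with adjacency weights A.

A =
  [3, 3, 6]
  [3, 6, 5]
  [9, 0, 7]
A^⊗2 =
  [6, 6, 8]
  [6, 5, 9]
  [3, 6, 5]

Each entry (A^⊗2)_ij equals the minimum over all length-2 walks i = v_0 → v_1 → … → v_2 = j of Σ_t A[v_t][v_{t+1}]. For example, for (i, j) = (0, 2) we minimise over 3 possible intermediate vertex sequences; the minimum is 8, attained along the walk 0 → 1 → 2.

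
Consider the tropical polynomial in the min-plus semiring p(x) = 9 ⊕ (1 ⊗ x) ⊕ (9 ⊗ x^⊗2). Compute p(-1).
p(-1) = 0

A tropical monomial a ⊗ x^⊗i evaluates to a + i · x. Evaluating each term at x = -1:
  Term 0 contributes 9 + 0 · -1 = 9
  Term 1 contributes 1 + 1 · -1 = 0
  Term 2 contributes 9 + 2 · -1 = 7
p(-1) = ⊕ of these = min[9, 0, 7] = 0.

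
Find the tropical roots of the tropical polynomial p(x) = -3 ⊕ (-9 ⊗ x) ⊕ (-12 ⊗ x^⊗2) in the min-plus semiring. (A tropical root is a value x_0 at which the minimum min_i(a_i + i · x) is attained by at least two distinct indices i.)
Roots: {3, 6}

Each tropical root is a break point of the lower envelope of the lines y = a_i + i · x (there are 3 lines, with slopes 0, 1, ..., 2). Only the lines that attain the minimum somewhere contribute to roots; other lines are dominated. Here the surviving (envelope) indices are i = 2, i = 1, i = 0.
Intersections between consecutive envelope lines give the roots: for adjacent envelope indices i < j the intersection is x = (a_i − a_j) / (j − i). Reading off the sorted break points: {3, 6}.
Verification: at each break x_0, at least two indices attain the minimum of min_i(a_i + i · x_0).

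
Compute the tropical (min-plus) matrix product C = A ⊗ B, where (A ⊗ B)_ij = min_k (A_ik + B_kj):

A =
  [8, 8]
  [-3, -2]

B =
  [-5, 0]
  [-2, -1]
A ⊗ B =
  [3, 7]
  [-8, -3]

Apply the min-plus product entry-by-entry:
  C[0][0] = min over k of (A[0][0] + B[0][0] = 8 + -5 = 3, A[0][1] + B[1][0] = 8 + -2 = 6) = 3 (attained at k = 0)
  C[0][1] = min over k of (A[0][0] + B[0][1] = 8 + 0 = 8, A[0][1] + B[1][1] = 8 + -1 = 7) = 7 (attained at k = 1)
  C[1][0] = min over k of (A[1][0] + B[0][0] = -3 + -5 = -8, A[1][1] + B[1][0] = -2 + -2 = -4) = -8 (attained at k = 0)
  C[1][1] = min over k of (A[1][0] + B[0][1] = -3 + 0 = -3, A[1][1] + B[1][1] = -2 + -1 = -3) = -3 (attained at k = 0)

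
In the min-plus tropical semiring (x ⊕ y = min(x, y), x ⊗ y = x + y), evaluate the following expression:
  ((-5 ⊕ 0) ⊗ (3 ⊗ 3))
((-5 ⊕ 0) ⊗ (3 ⊗ 3)) = 1

Expand innermost to outermost. Recall ⊕ takes the minimum of its arguments and ⊗ takes their sum. Working out the expression ((-5 ⊕ 0) ⊗ (3 ⊗ 3)) gives 1.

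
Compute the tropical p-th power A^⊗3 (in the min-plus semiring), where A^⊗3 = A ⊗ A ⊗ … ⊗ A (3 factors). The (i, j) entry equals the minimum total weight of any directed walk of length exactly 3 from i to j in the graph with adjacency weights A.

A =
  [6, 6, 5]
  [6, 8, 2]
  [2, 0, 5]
A^⊗3 =
  [10, 8, 7]
  [8, 7, 4]
  [4, 2, 7]

Each entry (A^⊗3)_ij equals the minimum over all length-3 walks i = v_0 → v_1 → … → v_3 = j of Σ_t A[v_t][v_{t+1}]. For example, for (i, j) = (0, 2) we minimise over 9 possible intermediate vertex sequences; the minimum is 7, attained along the walk 0 → 2 → 1 → 2.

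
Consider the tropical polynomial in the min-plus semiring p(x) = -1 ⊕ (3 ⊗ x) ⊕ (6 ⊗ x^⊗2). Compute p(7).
p(7) = -1

A tropical monomial a ⊗ x^⊗i evaluates to a + i · x. Evaluating each term at x = 7:
  Term 0 contributes -1 + 0 · 7 = -1
  Term 1 contributes 3 + 1 · 7 = 10
  Term 2 contributes 6 + 2 · 7 = 20
p(7) = ⊕ of these = min[-1, 10, 20] = -1.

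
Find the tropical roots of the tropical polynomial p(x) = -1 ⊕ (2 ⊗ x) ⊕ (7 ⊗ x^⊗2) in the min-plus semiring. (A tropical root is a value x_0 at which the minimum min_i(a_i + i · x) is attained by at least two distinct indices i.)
Roots: {-5, -3}

Each tropical root is a break point of the lower envelope of the lines y = a_i + i · x (there are 3 lines, with slopes 0, 1, ..., 2). Only the lines that attain the minimum somewhere contribute to roots; other lines are dominated. Here the surviving (envelope) indices are i = 2, i = 1, i = 0.
Intersections between consecutive envelope lines give the roots: for adjacent envelope indices i < j the intersection is x = (a_i − a_j) / (j − i). Reading off the sorted break points: {-5, -3}.
Verification: at each break x_0, at least two indices attain the minimum of min_i(a_i + i · x_0).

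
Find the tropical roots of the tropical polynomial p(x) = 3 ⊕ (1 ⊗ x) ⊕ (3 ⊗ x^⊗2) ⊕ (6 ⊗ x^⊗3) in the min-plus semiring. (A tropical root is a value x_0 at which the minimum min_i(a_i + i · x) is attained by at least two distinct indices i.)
Roots: {-3, -2, 2}

Each tropical root is a break point of the lower envelope of the lines y = a_i + i · x (there are 4 lines, with slopes 0, 1, ..., 3). Only the lines that attain the minimum somewhere contribute to roots; other lines are dominated. Here the surviving (envelope) indices are i = 3, i = 2, i = 1, i = 0.
Intersections between consecutive envelope lines give the roots: for adjacent envelope indices i < j the intersection is x = (a_i − a_j) / (j − i). Reading off the sorted break points: {-3, -2, 2}.
Verification: at each break x_0, at least two indices attain the minimum of min_i(a_i + i · x_0).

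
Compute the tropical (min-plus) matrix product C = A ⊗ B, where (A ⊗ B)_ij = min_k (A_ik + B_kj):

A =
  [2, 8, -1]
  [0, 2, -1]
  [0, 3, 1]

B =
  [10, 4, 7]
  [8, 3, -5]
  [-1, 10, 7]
A ⊗ B =
  [-2, 6, 3]
  [-2, 4, -3]
  [0, 4, -2]

Apply the min-plus product entry-by-entry:
  C[0][0] = min over k of (A[0][0] + B[0][0] = 2 + 10 = 12, A[0][1] + B[1][0] = 8 + 8 = 16, A[0][2] + B[2][0] = -1 + -1 = -2) = -2 (attained at k = 2)
  C[0][1] = min over k of (A[0][0] + B[0][1] = 2 + 4 = 6, A[0][1] + B[1][1] = 8 + 3 = 11, A[0][2] + B[2][1] = -1 + 10 = 9) = 6 (attained at k = 0)
  C[0][2] = min over k of (A[0][0] + B[0][2] = 2 + 7 = 9, A[0][1] + B[1][2] = 8 + -5 = 3, A[0][2] + B[2][2] = -1 + 7 = 6) = 3 (attained at k = 1)
  C[1][0] = min over k of (A[1][0] + B[0][0] = 0 + 10 = 10, A[1][1] + B[1][0] = 2 + 8 = 10, A[1][2] + B[2][0] = -1 + -1 = -2) = -2 (attained at k = 2)
  C[1][1] = min over k of (A[1][0] + B[0][1] = 0 + 4 = 4, A[1][1] + B[1][1] = 2 + 3 = 5, A[1][2] + B[2][1] = -1 + 10 = 9) = 4 (attained at k = 0)
  C[1][2] = min over k of (A[1][0] + B[0][2] = 0 + 7 = 7, A[1][1] + B[1][2] = 2 + -5 = -3, A[1][2] + B[2][2] = -1 + 7 = 6) = -3 (attained at k = 1)
  C[2][0] = min over k of (A[2][0] + B[0][0] = 0 + 10 = 10, A[2][1] + B[1][0] = 3 + 8 = 11, A[2][2] + B[2][0] = 1 + -1 = 0) = 0 (attained at k = 2)
  C[2][1] = min over k of (A[2][0] + B[0][1] = 0 + 4 = 4, A[2][1] + B[1][1] = 3 + 3 = 6, A[2][2] + B[2][1] = 1 + 10 = 11) = 4 (attained at k = 0)
  C[2][2] = min over k of (A[2][0] + B[0][2] = 0 + 7 = 7, A[2][1] + B[1][2] = 3 + -5 = -2, A[2][2] + B[2][2] = 1 + 7 = 8) = -2 (attained at k = 1)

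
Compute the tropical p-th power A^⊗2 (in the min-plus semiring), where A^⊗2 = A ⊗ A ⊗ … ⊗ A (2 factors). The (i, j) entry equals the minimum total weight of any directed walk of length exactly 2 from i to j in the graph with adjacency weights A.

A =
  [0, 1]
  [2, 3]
A^⊗2 =
  [0, 1]
  [2, 3]

Each entry (A^⊗2)_ij equals the minimum over all length-2 walks i = v_0 → v_1 → … → v_2 = j of Σ_t A[v_t][v_{t+1}]. For example, for (i, j) = (0, 1) we minimise over 2 possible intermediate vertex sequences; the minimum is 1, attained along the walk 0 → 0 → 1.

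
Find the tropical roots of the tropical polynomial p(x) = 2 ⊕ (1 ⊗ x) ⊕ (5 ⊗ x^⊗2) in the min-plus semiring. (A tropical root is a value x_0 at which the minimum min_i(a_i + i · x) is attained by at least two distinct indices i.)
Roots: {-4, 1}

Each tropical root is a break point of the lower envelope of the lines y = a_i + i · x (there are 3 lines, with slopes 0, 1, ..., 2). Only the lines that attain the minimum somewhere contribute to roots; other lines are dominated. Here the surviving (envelope) indices are i = 2, i = 1, i = 0.
Intersections between consecutive envelope lines give the roots: for adjacent envelope indices i < j the intersection is x = (a_i − a_j) / (j − i). Reading off the sorted break points: {-4, 1}.
Verification: at each break x_0, at least two indices attain the minimum of min_i(a_i + i · x_0).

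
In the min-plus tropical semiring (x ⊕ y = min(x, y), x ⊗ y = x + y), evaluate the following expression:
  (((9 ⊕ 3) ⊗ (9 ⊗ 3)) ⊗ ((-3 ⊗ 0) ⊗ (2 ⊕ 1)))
(((9 ⊕ 3) ⊗ (9 ⊗ 3)) ⊗ ((-3 ⊗ 0) ⊗ (2 ⊕ 1))) = 13

Expand innermost to outermost. Recall ⊕ takes the minimum of its arguments and ⊗ takes their sum. Working out the expression (((9 ⊕ 3) ⊗ (9 ⊗ 3)) ⊗ ((-3 ⊗ 0) ⊗ (2 ⊕ 1))) gives 13.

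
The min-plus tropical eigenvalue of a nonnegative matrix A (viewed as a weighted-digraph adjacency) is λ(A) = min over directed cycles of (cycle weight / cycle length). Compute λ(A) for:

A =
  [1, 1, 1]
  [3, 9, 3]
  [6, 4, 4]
λ(A) = 1

Enumerate directed cycles and compute their means (weight / length). Sample:
  cycle 0 → 0: weight = 1, length = 1, mean = 1/1 ≈ 1.000
  cycle 1 → 1: weight = 9, length = 1, mean = 9/1 ≈ 9.000
  cycle 2 → 2: weight = 4, length = 1, mean = 4/1 ≈ 4.000
  cycle 0 → 1 → 0: weight = 4, length = 2, mean = 4/2 ≈ 2.000
  cycle 0 → 2 → 0: weight = 7, length = 2, mean = 7/2 ≈ 3.500
  cycle 1 → 0 → 1: weight = 4, length = 2, mean = 4/2 ≈ 2.000
Minimum mean = 1.000, attained e.g. along the cycle 0 → 0 with weight 1 and length 1. So λ(A) = 1/1 = 1.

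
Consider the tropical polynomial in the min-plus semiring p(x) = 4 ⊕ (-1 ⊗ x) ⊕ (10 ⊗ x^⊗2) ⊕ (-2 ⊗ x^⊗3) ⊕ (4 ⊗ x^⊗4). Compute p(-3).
p(-3) = -11

A tropical monomial a ⊗ x^⊗i evaluates to a + i · x. Evaluating each term at x = -3:
  Term 0 contributes 4 + 0 · -3 = 4
  Term 1 contributes -1 + 1 · -3 = -4
  Term 2 contributes 10 + 2 · -3 = 4
  Term 3 contributes -2 + 3 · -3 = -11
  Term 4 contributes 4 + 4 · -3 = -8
p(-3) = ⊕ of these = min[4, -4, 4, -11, -8] = -11.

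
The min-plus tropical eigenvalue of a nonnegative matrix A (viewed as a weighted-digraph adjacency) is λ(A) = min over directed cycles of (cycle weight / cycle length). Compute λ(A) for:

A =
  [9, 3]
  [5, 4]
λ(A) = 4

Enumerate directed cycles and compute their means (weight / length). Sample:
  cycle 0 → 0: weight = 9, length = 1, mean = 9/1 ≈ 9.000
  cycle 1 → 1: weight = 4, length = 1, mean = 4/1 ≈ 4.000
  cycle 0 → 1 → 0: weight = 8, length = 2, mean = 8/2 ≈ 4.000
  cycle 1 → 0 → 1: weight = 8, length = 2, mean = 8/2 ≈ 4.000
Minimum mean = 4.000, attained e.g. along the cycle 1 → 1 with weight 4 and length 1. So λ(A) = 4/1 = 4.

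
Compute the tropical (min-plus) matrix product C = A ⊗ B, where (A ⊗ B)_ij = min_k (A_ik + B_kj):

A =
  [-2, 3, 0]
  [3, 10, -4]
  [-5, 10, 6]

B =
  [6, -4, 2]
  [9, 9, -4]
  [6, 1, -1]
A ⊗ B =
  [4, -6, -1]
  [2, -3, -5]
  [1, -9, -3]

Apply the min-plus product entry-by-entry:
  C[0][0] = min over k of (A[0][0] + B[0][0] = -2 + 6 = 4, A[0][1] + B[1][0] = 3 + 9 = 12, A[0][2] + B[2][0] = 0 + 6 = 6) = 4 (attained at k = 0)
  C[0][1] = min over k of (A[0][0] + B[0][1] = -2 + -4 = -6, A[0][1] + B[1][1] = 3 + 9 = 12, A[0][2] + B[2][1] = 0 + 1 = 1) = -6 (attained at k = 0)
  C[0][2] = min over k of (A[0][0] + B[0][2] = -2 + 2 = 0, A[0][1] + B[1][2] = 3 + -4 = -1, A[0][2] + B[2][2] = 0 + -1 = -1) = -1 (attained at k = 1)
  C[1][0] = min over k of (A[1][0] + B[0][0] = 3 + 6 = 9, A[1][1] + B[1][0] = 10 + 9 = 19, A[1][2] + B[2][0] = -4 + 6 = 2) = 2 (attained at k = 2)
  C[1][1] = min over k of (A[1][0] + B[0][1] = 3 + -4 = -1, A[1][1] + B[1][1] = 10 + 9 = 19, A[1][2] + B[2][1] = -4 + 1 = -3) = -3 (attained at k = 2)
  C[1][2] = min over k of (A[1][0] + B[0][2] = 3 + 2 = 5, A[1][1] + B[1][2] = 10 + -4 = 6, A[1][2] + B[2][2] = -4 + -1 = -5) = -5 (attained at k = 2)
  C[2][0] = min over k of (A[2][0] + B[0][0] = -5 + 6 = 1, A[2][1] + B[1][0] = 10 + 9 = 19, A[2][2] + B[2][0] = 6 + 6 = 12) = 1 (attained at k = 0)
  C[2][1] = min over k of (A[2][0] + B[0][1] = -5 + -4 = -9, A[2][1] + B[1][1] = 10 + 9 = 19, A[2][2] + B[2][1] = 6 + 1 = 7) = -9 (attained at k = 0)
  C[2][2] = min over k of (A[2][0] + B[0][2] = -5 + 2 = -3, A[2][1] + B[1][2] = 10 + -4 = 6, A[2][2] + B[2][2] = 6 + -1 = 5) = -3 (attained at k = 0)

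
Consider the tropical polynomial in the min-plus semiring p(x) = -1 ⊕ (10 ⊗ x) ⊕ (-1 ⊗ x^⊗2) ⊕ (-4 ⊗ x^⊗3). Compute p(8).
p(8) = -1

A tropical monomial a ⊗ x^⊗i evaluates to a + i · x. Evaluating each term at x = 8:
  Term 0 contributes -1 + 0 · 8 = -1
  Term 1 contributes 10 + 1 · 8 = 18
  Term 2 contributes -1 + 2 · 8 = 15
  Term 3 contributes -4 + 3 · 8 = 20
p(8) = ⊕ of these = min[-1, 18, 15, 20] = -1.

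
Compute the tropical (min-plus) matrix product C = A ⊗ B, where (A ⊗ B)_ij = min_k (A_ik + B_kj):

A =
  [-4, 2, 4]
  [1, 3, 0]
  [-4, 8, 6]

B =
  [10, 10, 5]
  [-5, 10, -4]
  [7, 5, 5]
A ⊗ B =
  [-3, 6, -2]
  [-2, 5, -1]
  [3, 6, 1]

Apply the min-plus product entry-by-entry:
  C[0][0] = min over k of (A[0][0] + B[0][0] = -4 + 10 = 6, A[0][1] + B[1][0] = 2 + -5 = -3, A[0][2] + B[2][0] = 4 + 7 = 11) = -3 (attained at k = 1)
  C[0][1] = min over k of (A[0][0] + B[0][1] = -4 + 10 = 6, A[0][1] + B[1][1] = 2 + 10 = 12, A[0][2] + B[2][1] = 4 + 5 = 9) = 6 (attained at k = 0)
  C[0][2] = min over k of (A[0][0] + B[0][2] = -4 + 5 = 1, A[0][1] + B[1][2] = 2 + -4 = -2, A[0][2] + B[2][2] = 4 + 5 = 9) = -2 (attained at k = 1)
  C[1][0] = min over k of (A[1][0] + B[0][0] = 1 + 10 = 11, A[1][1] + B[1][0] = 3 + -5 = -2, A[1][2] + B[2][0] = 0 + 7 = 7) = -2 (attained at k = 1)
  C[1][1] = min over k of (A[1][0] + B[0][1] = 1 + 10 = 11, A[1][1] + B[1][1] = 3 + 10 = 13, A[1][2] + B[2][1] = 0 + 5 = 5) = 5 (attained at k = 2)
  C[1][2] = min over k of (A[1][0] + B[0][2] = 1 + 5 = 6, A[1][1] + B[1][2] = 3 + -4 = -1, A[1][2] + B[2][2] = 0 + 5 = 5) = -1 (attained at k = 1)
  C[2][0] = min over k of (A[2][0] + B[0][0] = -4 + 10 = 6, A[2][1] + B[1][0] = 8 + -5 = 3, A[2][2] + B[2][0] = 6 + 7 = 13) = 3 (attained at k = 1)
  C[2][1] = min over k of (A[2][0] + B[0][1] = -4 + 10 = 6, A[2][1] + B[1][1] = 8 + 10 = 18, A[2][2] + B[2][1] = 6 + 5 = 11) = 6 (attained at k = 0)
  C[2][2] = min over k of (A[2][0] + B[0][2] = -4 + 5 = 1, A[2][1] + B[1][2] = 8 + -4 = 4, A[2][2] + B[2][2] = 6 + 5 = 11) = 1 (attained at k = 0)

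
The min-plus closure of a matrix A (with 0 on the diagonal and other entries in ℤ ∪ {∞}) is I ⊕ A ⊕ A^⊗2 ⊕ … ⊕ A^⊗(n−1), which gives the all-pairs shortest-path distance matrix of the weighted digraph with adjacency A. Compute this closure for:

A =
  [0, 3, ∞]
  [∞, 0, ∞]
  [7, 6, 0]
Closure =
  [0, 3, ∞]
  [∞, 0, ∞]
  [7, 6, 0]

This is the Floyd-Warshall all-pairs shortest-path computation. For each intermediate vertex k = 0, 1, …, 2, update dist[i][j] ← min(dist[i][j], dist[i][k] + dist[k][j]). The final matrix gives, for each (i, j), the minimum total weight of any directed path from i to j (possibly empty when i = j).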